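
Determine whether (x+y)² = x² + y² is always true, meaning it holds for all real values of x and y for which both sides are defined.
Claim: (x+y)² = x² + y².
Test a specific point where both sides are defined: x = 3/2, y = 3.
LHS = (x+y)² ≈ 20.2500
RHS = x² + y² ≈ 11.2500
Since 20.2500 ≠ 11.2500, the equation fails at this point, so it cannot hold for all real values of x and y for which both sides are defined.
The correct expansion is (x+y)² = x² + 2xy + y²; the cross term 2xy is missing.

Conclusion: No, this is NOT an identity.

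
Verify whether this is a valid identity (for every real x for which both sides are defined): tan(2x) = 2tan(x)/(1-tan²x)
Yes, this is an identity.

Claim: tan(2x) = 2tan(x)/(1-tan²x).
Reasoning: tan(2x) = sin(2x)/cos(2x) = 2sin(x)cos(x) / (cos²x - sin²x). Divide numerator and denominator by cos²x: 2tan(x) / (1 - tan²x).
So the two sides agree for every real x for which both sides are defined.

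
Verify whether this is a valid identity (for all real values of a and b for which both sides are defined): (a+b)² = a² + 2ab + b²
Claim: (a+b)² = a² + 2ab + b².
Reasoning: Expand: (a+b)² = (a+b)(a+b) = a·a + a·b + b·a + b·b = a² + 2ab + b².
So the two sides agree for all real values of a and b for which both sides are defined.

Conclusion: Yes, this is an identity.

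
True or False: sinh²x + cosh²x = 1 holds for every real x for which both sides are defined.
Claim: sinh²x + cosh²x = 1.
Test a specific point where both sides are defined: x = 2.
LHS = sinh²x + cosh²x ≈ 27.3082
RHS = 1 ≈ 1.0000
Since 27.3082 ≠ 1.0000, the equation fails at this point, so it cannot hold for every real x for which both sides are defined.
The correct hyperbolic identity is cosh²x - sinh²x = 1 (a difference); the sum sinh²x + cosh²x equals cosh(2x).

Conclusion: False.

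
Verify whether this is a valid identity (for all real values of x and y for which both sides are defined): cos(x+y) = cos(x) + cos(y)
Claim: cos(x+y) = cos(x) + cos(y).
Test a specific point where both sides are defined: x = 3π/4, y = -π/6.
LHS = cos(x+y) ≈ -0.2588
RHS = cos(x) + cos(y) ≈ 0.1589
Since -0.2588 ≠ 0.1589, the equation fails at this point, so it cannot hold for all real values of x and y for which both sides are defined.
The correct expansion is cos(x+y) = cos(x)cos(y) - sin(x)sin(y); cosine is not additive.

Conclusion: No, this is NOT an identity.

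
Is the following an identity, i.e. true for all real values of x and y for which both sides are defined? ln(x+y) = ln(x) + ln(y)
Claim: ln(x+y) = ln(x) + ln(y).
Test a specific point where both sides are defined: x = 2, y = 1/2.
LHS = ln(x+y) ≈ 0.9163
RHS = ln(x) + ln(y) ≈ 0.0000
Since 0.9163 ≠ 0.0000, the equation fails at this point, so it cannot hold for all real values of x and y for which both sides are defined.
ln(x) + ln(y) = ln(xy), not ln(x+y).

Conclusion: No, this is NOT an identity.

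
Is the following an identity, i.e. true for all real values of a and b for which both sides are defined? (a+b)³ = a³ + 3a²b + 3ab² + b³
Claim: (a+b)³ = a³ + 3a²b + 3ab² + b³.
Reasoning: (a+b)³ = (a+b)(a+b)² = (a+b)(a² + 2ab + b²) = a³ + 2a²b + ab² + a²b + 2ab² + b³ = a³ + 3a²b + 3ab² + b³.
So the two sides agree for all real values of a and b for which both sides are defined.

Conclusion: Yes, this is an identity.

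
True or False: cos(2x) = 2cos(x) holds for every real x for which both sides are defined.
False.

Claim: cos(2x) = 2cos(x).
Test a specific point where both sides are defined: x = π/6.
LHS = cos(2x) ≈ 0.5000
RHS = 2cos(x) ≈ 1.7321
Since 0.5000 ≠ 1.7321, the equation fails at this point, so it cannot hold for every real x for which both sides are defined.
The correct double-angle formula is cos(2x) = cos²x - sin²x.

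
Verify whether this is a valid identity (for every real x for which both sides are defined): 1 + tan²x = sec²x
Yes, this is an identity.

Claim: 1 + tan²x = sec²x.
Reasoning: Start from sin²x + cos²x = 1 and divide every term by cos²x (allowed wherever tan x and sec x are defined): tan²x + 1 = 1/cos²x = sec²x.
So the two sides agree for every real x for which both sides are defined.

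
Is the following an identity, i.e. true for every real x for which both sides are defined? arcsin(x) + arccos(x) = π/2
Yes, this is an identity.

Claim: arcsin(x) + arccos(x) = π/2.
Reasoning: Both sides are defined for -1 ≤ x ≤ 1. Let θ = arcsin(x), so sin θ = x and θ ∈ [-π/2, π/2]. Then cos(π/2 - θ) = sin θ = x and π/2 - θ ∈ [0, π], which is exactly the range of arccos, so arccos(x) = π/2 - θ. Adding: arcsin(x) + arccos(x) = θ + (π/2 - θ) = π/2.
So the two sides agree for every real x for which both sides are defined.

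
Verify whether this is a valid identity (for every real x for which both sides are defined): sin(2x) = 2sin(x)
Claim: sin(2x) = 2sin(x).
Test a specific point where both sides are defined: x = 3π/4.
LHS = sin(2x) ≈ -1.0000
RHS = 2sin(x) ≈ 1.4142
Since -1.0000 ≠ 1.4142, the equation fails at this point, so it cannot hold for every real x for which both sides are defined.
The correct double-angle formula is sin(2x) = 2sin(x)cos(x).

Conclusion: No, this is NOT an identity.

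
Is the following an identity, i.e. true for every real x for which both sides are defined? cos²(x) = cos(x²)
Claim: cos²(x) = cos(x²).
Test a specific point where both sides are defined: x = 2π/3.
LHS = cos²(x) ≈ 0.2500
RHS = cos(x²) ≈ -0.3202
Since 0.2500 ≠ -0.3202, the equation fails at this point, so it cannot hold for every real x for which both sides are defined.
cos²(x) means (cos x)², squaring the output; cos(x²) squares the input. These are different functions.

Conclusion: No, this is NOT an identity.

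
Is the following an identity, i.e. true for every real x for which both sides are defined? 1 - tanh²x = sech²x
Claim: 1 - tanh²x = sech²x.
Reasoning: Divide cosh²x - sinh²x = 1 through by cosh²x (never zero): 1 - tanh²x = 1/cosh²x = sech²x.
So the two sides agree for every real x for which both sides are defined.

Conclusion: Yes, this is an identity.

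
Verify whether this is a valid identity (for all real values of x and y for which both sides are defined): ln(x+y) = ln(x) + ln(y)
No, this is NOT an identity.

Claim: ln(x+y) = ln(x) + ln(y).
Test a specific point where both sides are defined: x = 3, y = 2.
LHS = ln(x+y) ≈ 1.6094
RHS = ln(x) + ln(y) ≈ 1.7918
Since 1.6094 ≠ 1.7918, the equation fails at this point, so it cannot hold for all real values of x and y for which both sides are defined.
ln(x) + ln(y) = ln(xy), not ln(x+y).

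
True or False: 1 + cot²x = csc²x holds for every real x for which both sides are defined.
True.

Claim: 1 + cot²x = csc²x.
Reasoning: Start from sin²x + cos²x = 1 and divide every term by sin²x (allowed wherever cot x and csc x are defined): 1 + cot²x = 1/sin²x = csc²x.
So the two sides agree for every real x for which both sides are defined.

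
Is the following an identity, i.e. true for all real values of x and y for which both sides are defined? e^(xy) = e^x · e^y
No, this is NOT an identity.

Claim: e^(xy) = e^x · e^y.
Test a specific point where both sides are defined: x = 1/2, y = 3/2.
LHS = e^(xy) ≈ 2.1170
RHS = e^x · e^y ≈ 7.3891
Since 2.1170 ≠ 7.3891, the equation fails at this point, so it cannot hold for all real values of x and y for which both sides are defined.
e^x · e^y = e^(x+y), not e^(xy).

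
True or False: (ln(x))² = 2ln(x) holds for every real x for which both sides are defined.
Claim: (ln(x))² = 2ln(x).
Test a specific point where both sides are defined: x = 2.
LHS = (ln(x))² ≈ 0.4805
RHS = 2ln(x) ≈ 1.3863
Since 0.4805 ≠ 1.3863, the equation fails at this point, so it cannot hold for every real x for which both sides are defined.
2ln(x) equals ln(x²), which is not the same as (ln x)².

Conclusion: False.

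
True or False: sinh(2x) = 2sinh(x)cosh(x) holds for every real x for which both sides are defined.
Claim: sinh(2x) = 2sinh(x)cosh(x).
Reasoning: 2sinh(x)cosh(x) = 2 · (e^x - e^-x)/2 · (e^x + e^-x)/2 = (e^(2x) - e^(-2x))/2 = sinh(2x).
So the two sides agree for every real x for which both sides are defined.

Conclusion: True.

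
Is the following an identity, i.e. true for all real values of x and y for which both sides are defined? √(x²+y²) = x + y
No, this is NOT an identity.

Claim: √(x²+y²) = x + y.
Test a specific point where both sides are defined: x = 4, y = 1.
LHS = √(x²+y²) ≈ 4.1231
RHS = x + y ≈ 5.0000
Since 4.1231 ≠ 5.0000, the equation fails at this point, so it cannot hold for all real values of x and y for which both sides are defined.
(x+y)² = x² + 2xy + y², not x² + y², so the square root does not split this way.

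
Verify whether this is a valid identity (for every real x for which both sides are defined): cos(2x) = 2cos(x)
Claim: cos(2x) = 2cos(x).
Test a specific point where both sides are defined: x = π/6.
LHS = cos(2x) ≈ 0.5000
RHS = 2cos(x) ≈ 1.7321
Since 0.5000 ≠ 1.7321, the equation fails at this point, so it cannot hold for every real x for which both sides are defined.
The correct double-angle formula is cos(2x) = cos²x - sin²x.

Conclusion: No, this is NOT an identity.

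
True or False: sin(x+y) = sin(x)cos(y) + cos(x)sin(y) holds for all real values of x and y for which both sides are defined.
True.

Claim: sin(x+y) = sin(x)cos(y) + cos(x)sin(y).
Reasoning: By Euler's formula e^(i(x+y)) = e^(ix)·e^(iy) = (cos x + i·sin x)(cos y + i·sin y). The imaginary part of the left side is sin(x+y); the imaginary part of the product is sin(x)cos(y) + cos(x)sin(y).
So the two sides agree for all real values of x and y for which both sides are defined.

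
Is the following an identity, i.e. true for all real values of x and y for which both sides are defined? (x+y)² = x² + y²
No, this is NOT an identity.

Claim: (x+y)² = x² + y².
Test a specific point where both sides are defined: x = 3, y = -2.
LHS = (x+y)² ≈ 1.0000
RHS = x² + y² ≈ 13.0000
Since 1.0000 ≠ 13.0000, the equation fails at this point, so it cannot hold for all real values of x and y for which both sides are defined.
The correct expansion is (x+y)² = x² + 2xy + y²; the cross term 2xy is missing.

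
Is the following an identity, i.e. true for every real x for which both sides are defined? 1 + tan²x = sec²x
Yes, this is an identity.

Claim: 1 + tan²x = sec²x.
Reasoning: Start from sin²x + cos²x = 1 and divide every term by cos²x (allowed wherever tan x and sec x are defined): tan²x + 1 = 1/cos²x = sec²x.
So the two sides agree for every real x for which both sides are defined.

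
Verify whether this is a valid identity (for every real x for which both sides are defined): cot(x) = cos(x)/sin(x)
Claim: cot(x) = cos(x)/sin(x).
Reasoning: cot(x) is defined as 1/tan(x) = 1/(sin(x)/cos(x)) = cos(x)/sin(x), wherever sin(x) ≠ 0.
So the two sides agree for every real x for which both sides are defined.

Conclusion: Yes, this is an identity.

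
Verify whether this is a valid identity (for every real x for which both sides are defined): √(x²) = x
Claim: √(x²) = x.
Test a specific point where both sides are defined: x = -3.
LHS = √(x²) ≈ 3.0000
RHS = x ≈ -3.0000
Since 3.0000 ≠ -3.0000, the equation fails at this point, so it cannot hold for every real x for which both sides are defined.
√(x²) = |x|, which differs from x whenever x < 0 (both sides are defined for every real x).

Conclusion: No, this is NOT an identity.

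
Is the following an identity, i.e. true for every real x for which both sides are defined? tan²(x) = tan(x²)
Claim: tan²(x) = tan(x²).
Test a specific point where both sides are defined: x = -π/4.
LHS = tan²(x) ≈ 1.0000
RHS = tan(x²) ≈ 0.7092
Since 1.0000 ≠ 0.7092, the equation fails at this point, so it cannot hold for every real x for which both sides are defined.
tan²(x) means (tan x)², squaring the output; tan(x²) squares the input. These are different functions.

Conclusion: No, this is NOT an identity.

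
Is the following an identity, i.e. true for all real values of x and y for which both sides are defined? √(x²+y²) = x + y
No, this is NOT an identity.

Claim: √(x²+y²) = x + y.
Test a specific point where both sides are defined: x = 5, y = 1.
LHS = √(x²+y²) ≈ 5.0990
RHS = x + y ≈ 6.0000
Since 5.0990 ≠ 6.0000, the equation fails at this point, so it cannot hold for all real values of x and y for which both sides are defined.
(x+y)² = x² + 2xy + y², not x² + y², so the square root does not split this way.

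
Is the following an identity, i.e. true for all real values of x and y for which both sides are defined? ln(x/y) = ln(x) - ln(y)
Claim: ln(x/y) = ln(x) - ln(y).
Reasoning: Both sides are simultaneously defined only when x, y > 0. Write x = e^p, y = e^q. Then x/y = e^(p-q), so ln(x/y) = p - q = ln(x) - ln(y).
So the two sides agree for all real values of x and y for which both sides are defined.

Conclusion: Yes, this is an identity.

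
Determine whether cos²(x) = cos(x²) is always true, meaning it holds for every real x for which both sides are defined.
No, this is NOT an identity.

Claim: cos²(x) = cos(x²).
Test a specific point where both sides are defined: x = π/6.
LHS = cos²(x) ≈ 0.7500
RHS = cos(x²) ≈ 0.9627
Since 0.7500 ≠ 0.9627, the equation fails at this point, so it cannot hold for every real x for which both sides are defined.
cos²(x) means (cos x)², squaring the output; cos(x²) squares the input. These are different functions.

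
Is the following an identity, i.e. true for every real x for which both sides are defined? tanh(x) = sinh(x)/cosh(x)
Claim: tanh(x) = sinh(x)/cosh(x).
Reasoning: tanh(x) is defined as sinh(x)/cosh(x) = (e^x - e^-x)/(e^x + e^-x); cosh(x) ≥ 1 is never zero, so this holds for every real x.
So the two sides agree for every real x for which both sides are defined.

Conclusion: Yes, this is an identity.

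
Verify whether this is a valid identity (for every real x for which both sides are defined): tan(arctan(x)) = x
Claim: tan(arctan(x)) = x.
Reasoning: For every real x, arctan(x) is by definition the angle in (-π/2, π/2) whose tangent equals x. Taking the tangent of that angle returns x.
So the two sides agree for every real x for which both sides are defined.

Conclusion: Yes, this is an identity.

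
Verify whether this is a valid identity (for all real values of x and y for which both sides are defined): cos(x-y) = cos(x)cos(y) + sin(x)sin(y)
Claim: cos(x-y) = cos(x)cos(y) + sin(x)sin(y).
Reasoning: Replace y by -y in cos(x+y) = cos(x)cos(y) - sin(x)sin(y) and use cos(-y) = cos(y), sin(-y) = -sin(y): cos(x-y) = cos(x)cos(y) + sin(x)sin(y).
So the two sides agree for all real values of x and y for which both sides are defined.

Conclusion: Yes, this is an identity.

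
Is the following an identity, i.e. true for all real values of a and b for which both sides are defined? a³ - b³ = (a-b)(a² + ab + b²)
Yes, this is an identity.

Claim: a³ - b³ = (a-b)(a² + ab + b²).
Reasoning: Expand the right side: (a-b)(a² + ab + b²) = a³ + a²b + ab² - a²b - ab² - b³ = a³ - b³ (the middle terms cancel in pairs).
So the two sides agree for all real values of a and b for which both sides are defined.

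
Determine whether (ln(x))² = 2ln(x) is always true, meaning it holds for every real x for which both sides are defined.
No, this is NOT an identity.

Claim: (ln(x))² = 2ln(x).
Test a specific point where both sides are defined: x = 4.
LHS = (ln(x))² ≈ 1.9218
RHS = 2ln(x) ≈ 2.7726
Since 1.9218 ≠ 2.7726, the equation fails at this point, so it cannot hold for every real x for which both sides are defined.
2ln(x) equals ln(x²), which is not the same as (ln x)².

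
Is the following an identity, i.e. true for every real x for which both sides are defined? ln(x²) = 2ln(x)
Yes, this is an identity.

Claim: ln(x²) = 2ln(x).
Reasoning: The right side requires x > 0. For x > 0, x² = (e^(ln x))² = e^(2ln x), so ln(x²) = 2ln(x). (For x < 0 the right side is undefined, so those values are outside the claim.)
So the two sides agree for every real x for which both sides are defined.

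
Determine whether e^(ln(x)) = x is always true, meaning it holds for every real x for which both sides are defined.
Claim: e^(ln(x)) = x.
Reasoning: For x > 0, ln(x) is by definition the exponent p such that e^p = x. Raising e to that exponent therefore returns x: e^(ln x) = x.
So the two sides agree for every real x for which both sides are defined.

Conclusion: Yes, this is an identity.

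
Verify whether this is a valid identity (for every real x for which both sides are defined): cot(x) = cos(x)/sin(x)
Claim: cot(x) = cos(x)/sin(x).
Reasoning: cot(x) is defined as 1/tan(x) = 1/(sin(x)/cos(x)) = cos(x)/sin(x), wherever sin(x) ≠ 0.
So the two sides agree for every real x for which both sides are defined.

Conclusion: Yes, this is an identity.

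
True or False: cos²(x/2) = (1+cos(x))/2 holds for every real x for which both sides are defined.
True.

Claim: cos²(x/2) = (1+cos(x))/2.
Reasoning: Use cos(2θ) = 2cos²θ - 1 with θ = x/2: cos(x) = 2cos²(x/2) - 1. Solving for cos²(x/2) gives (1 + cos(x))/2.
So the two sides agree for every real x for which both sides are defined.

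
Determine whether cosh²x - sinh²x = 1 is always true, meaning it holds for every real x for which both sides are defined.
Yes, this is an identity.

Claim: cosh²x - sinh²x = 1.
Reasoning: With cosh(x) = (e^x + e^-x)/2 and sinh(x) = (e^x - e^-x)/2: cosh²x = (e^(2x) + 2 + e^(-2x))/4 and sinh²x = (e^(2x) - 2 + e^(-2x))/4. Subtracting leaves 4/4 = 1.
So the two sides agree for every real x for which both sides are defined.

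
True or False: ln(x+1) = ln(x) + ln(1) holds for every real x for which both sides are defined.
False.

Claim: ln(x+1) = ln(x) + ln(1).
Test a specific point where both sides are defined: x = 4.
LHS = ln(x+1) ≈ 1.6094
RHS = ln(x) + ln(1) ≈ 1.3863
Since 1.6094 ≠ 1.3863, the equation fails at this point, so it cannot hold for every real x for which both sides are defined.
ln(1) = 0, so the right side is just ln(x), which differs from ln(x+1).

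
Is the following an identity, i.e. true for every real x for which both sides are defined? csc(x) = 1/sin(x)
Claim: csc(x) = 1/sin(x).
Reasoning: csc(x) is by definition the reciprocal of sin(x), wherever sin(x) ≠ 0.
So the two sides agree for every real x for which both sides are defined.

Conclusion: Yes, this is an identity.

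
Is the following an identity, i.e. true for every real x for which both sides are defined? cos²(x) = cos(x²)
Claim: cos²(x) = cos(x²).
Test a specific point where both sides are defined: x = -π/4.
LHS = cos²(x) ≈ 0.5000
RHS = cos(x²) ≈ 0.8157
Since 0.5000 ≠ 0.8157, the equation fails at this point, so it cannot hold for every real x for which both sides are defined.
cos²(x) means (cos x)², squaring the output; cos(x²) squares the input. These are different functions.

Conclusion: No, this is NOT an identity.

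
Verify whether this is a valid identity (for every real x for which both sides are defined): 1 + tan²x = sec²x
Claim: 1 + tan²x = sec²x.
Reasoning: Start from sin²x + cos²x = 1 and divide every term by cos²x (allowed wherever tan x and sec x are defined): tan²x + 1 = 1/cos²x = sec²x.
So the two sides agree for every real x for which both sides are defined.

Conclusion: Yes, this is an identity.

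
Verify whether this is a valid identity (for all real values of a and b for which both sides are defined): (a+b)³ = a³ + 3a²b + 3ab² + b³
Claim: (a+b)³ = a³ + 3a²b + 3ab² + b³.
Reasoning: (a+b)³ = (a+b)(a+b)² = (a+b)(a² + 2ab + b²) = a³ + 2a²b + ab² + a²b + 2ab² + b³ = a³ + 3a²b + 3ab² + b³.
So the two sides agree for all real values of a and b for which both sides are defined.

Conclusion: Yes, this is an identity.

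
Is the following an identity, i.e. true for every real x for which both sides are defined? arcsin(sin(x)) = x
No, this is NOT an identity.

Claim: arcsin(sin(x)) = x.
Test a specific point where both sides are defined: x = π.
LHS = arcsin(sin(x)) ≈ 0.0000
RHS = x ≈ 3.1416
Since 0.0000 ≠ 3.1416, the equation fails at this point, so it cannot hold for every real x for which both sides are defined.
arcsin only returns values in [-π/2, π/2], so arcsin(sin(x)) = x holds only for x in that interval, not for all real x.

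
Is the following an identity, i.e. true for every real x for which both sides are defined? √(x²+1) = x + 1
Claim: √(x²+1) = x + 1.
Test a specific point where both sides are defined: x = 3.
LHS = √(x²+1) ≈ 3.1623
RHS = x + 1 ≈ 4.0000
Since 3.1623 ≠ 4.0000, the equation fails at this point, so it cannot hold for every real x for which both sides are defined.
(x+1)² = x² + 2x + 1 ≠ x² + 1 unless x = 0.

Conclusion: No, this is NOT an identity.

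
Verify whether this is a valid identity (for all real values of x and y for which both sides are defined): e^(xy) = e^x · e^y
No, this is NOT an identity.

Claim: e^(xy) = e^x · e^y.
Test a specific point where both sides are defined: x = 3/2, y = 3/2.
LHS = e^(xy) ≈ 9.4877
RHS = e^x · e^y ≈ 20.0855
Since 9.4877 ≠ 20.0855, the equation fails at this point, so it cannot hold for all real values of x and y for which both sides are defined.
e^x · e^y = e^(x+y), not e^(xy).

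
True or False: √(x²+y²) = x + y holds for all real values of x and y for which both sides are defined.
False.

Claim: √(x²+y²) = x + y.
Test a specific point where both sides are defined: x = -3, y = 1.
LHS = √(x²+y²) ≈ 3.1623
RHS = x + y ≈ -2.0000
Since 3.1623 ≠ -2.0000, the equation fails at this point, so it cannot hold for all real values of x and y for which both sides are defined.
(x+y)² = x² + 2xy + y², not x² + y², so the square root does not split this way.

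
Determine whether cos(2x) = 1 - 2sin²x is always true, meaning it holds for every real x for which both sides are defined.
Yes, this is an identity.

Claim: cos(2x) = 1 - 2sin²x.
Reasoning: cos(2x) = cos²x - sin²x. Replace cos²x by 1 - sin²x: (1 - sin²x) - sin²x = 1 - 2sin²x.
So the two sides agree for every real x for which both sides are defined.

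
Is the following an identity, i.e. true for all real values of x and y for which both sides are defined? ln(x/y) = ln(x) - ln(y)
Yes, this is an identity.

Claim: ln(x/y) = ln(x) - ln(y).
Reasoning: Both sides are simultaneously defined only when x, y > 0. Write x = e^p, y = e^q. Then x/y = e^(p-q), so ln(x/y) = p - q = ln(x) - ln(y).
So the two sides agree for all real values of x and y for which both sides are defined.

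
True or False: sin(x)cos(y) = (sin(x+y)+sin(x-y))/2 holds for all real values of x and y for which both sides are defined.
True.

Claim: sin(x)cos(y) = (sin(x+y)+sin(x-y))/2.
Reasoning: sin(x+y) = sin(x)cos(y) + cos(x)sin(y) and sin(x-y) = sin(x)cos(y) - cos(x)sin(y). Adding, sin(x+y) + sin(x-y) = 2sin(x)cos(y); divide by 2.
So the two sides agree for all real values of x and y for which both sides are defined.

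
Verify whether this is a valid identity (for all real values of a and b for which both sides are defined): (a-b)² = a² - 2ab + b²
Claim: (a-b)² = a² - 2ab + b².
Reasoning: Expand: (a-b)² = (a-b)(a-b) = a·a - a·b - b·a + b·b = a² - 2ab + b².
So the two sides agree for all real values of a and b for which both sides are defined.

Conclusion: Yes, this is an identity.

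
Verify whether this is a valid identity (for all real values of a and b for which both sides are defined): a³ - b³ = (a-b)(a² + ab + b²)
Claim: a³ - b³ = (a-b)(a² + ab + b²).
Reasoning: Expand the right side: (a-b)(a² + ab + b²) = a³ + a²b + ab² - a²b - ab² - b³ = a³ - b³ (the middle terms cancel in pairs).
So the two sides agree for all real values of a and b for which both sides are defined.

Conclusion: Yes, this is an identity.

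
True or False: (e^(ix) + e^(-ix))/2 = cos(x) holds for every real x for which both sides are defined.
Claim: (e^(ix) + e^(-ix))/2 = cos(x).
Reasoning: By Euler's formula e^(ix) = cos(x) + i·sin(x) and e^(-ix) = cos(x) - i·sin(x). Adding cancels the sine terms: e^(ix) + e^(-ix) = 2cos(x); divide by 2.
So the two sides agree for every real x for which both sides are defined.

Conclusion: True.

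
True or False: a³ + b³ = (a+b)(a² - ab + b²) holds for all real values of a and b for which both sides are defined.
True.

Claim: a³ + b³ = (a+b)(a² - ab + b²).
Reasoning: Expand the right side: (a+b)(a² - ab + b²) = a³ - a²b + ab² + a²b - ab² + b³ = a³ + b³ (the middle terms cancel in pairs).
So the two sides agree for all real values of a and b for which both sides are defined.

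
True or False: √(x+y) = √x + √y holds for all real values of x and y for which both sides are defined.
False.

Claim: √(x+y) = √x + √y.
Test a specific point where both sides are defined: x = 3, y = 3/2.
LHS = √(x+y) ≈ 2.1213
RHS = √x + √y ≈ 2.9568
Since 2.1213 ≠ 2.9568, the equation fails at this point, so it cannot hold for all real values of x and y for which both sides are defined.
Squaring the right side gives x + 2√(xy) + y, not x + y.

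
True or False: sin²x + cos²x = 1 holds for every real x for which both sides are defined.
True.

Claim: sin²x + cos²x = 1.
Reasoning: The point (cos x, sin x) lies on the unit circle X² + Y² = 1, so cos²x + sin²x = 1 for every real x.
So the two sides agree for every real x for which both sides are defined.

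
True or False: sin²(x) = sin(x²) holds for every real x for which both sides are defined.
False.

Claim: sin²(x) = sin(x²).
Test a specific point where both sides are defined: x = -π/4.
LHS = sin²(x) ≈ 0.5000
RHS = sin(x²) ≈ 0.5785
Since 0.5000 ≠ 0.5785, the equation fails at this point, so it cannot hold for every real x for which both sides are defined.
sin²(x) means (sin x)², squaring the output; sin(x²) squares the input. These are different functions.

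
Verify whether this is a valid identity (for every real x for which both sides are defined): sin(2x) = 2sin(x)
No, this is NOT an identity.

Claim: sin(2x) = 2sin(x).
Test a specific point where both sides are defined: x = π/2.
LHS = sin(2x) ≈ 0.0000
RHS = 2sin(x) ≈ 2.0000
Since 0.0000 ≠ 2.0000, the equation fails at this point, so it cannot hold for every real x for which both sides are defined.
The correct double-angle formula is sin(2x) = 2sin(x)cos(x).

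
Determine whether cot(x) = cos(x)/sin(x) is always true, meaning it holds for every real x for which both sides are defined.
Claim: cot(x) = cos(x)/sin(x).
Reasoning: cot(x) is defined as 1/tan(x) = 1/(sin(x)/cos(x)) = cos(x)/sin(x), wherever sin(x) ≠ 0.
So the two sides agree for every real x for which both sides are defined.

Conclusion: Yes, this is an identity.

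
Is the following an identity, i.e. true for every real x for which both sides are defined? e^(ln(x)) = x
Claim: e^(ln(x)) = x.
Reasoning: For x > 0, ln(x) is by definition the exponent p such that e^p = x. Raising e to that exponent therefore returns x: e^(ln x) = x.
So the two sides agree for every real x for which both sides are defined.

Conclusion: Yes, this is an identity.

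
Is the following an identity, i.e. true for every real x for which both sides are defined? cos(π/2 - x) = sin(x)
Yes, this is an identity.

Claim: cos(π/2 - x) = sin(x).
Reasoning: Use cos(u - v) = cos(u)cos(v) + sin(u)sin(v) with u = π/2, v = x: cos(π/2)cos(x) + sin(π/2)sin(x) = 0·cos(x) + 1·sin(x) = sin(x).
So the two sides agree for every real x for which both sides are defined.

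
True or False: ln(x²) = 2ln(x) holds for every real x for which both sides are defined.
True.

Claim: ln(x²) = 2ln(x).
Reasoning: The right side requires x > 0. For x > 0, x² = (e^(ln x))² = e^(2ln x), so ln(x²) = 2ln(x). (For x < 0 the right side is undefined, so those values are outside the claim.)
So the two sides agree for every real x for which both sides are defined.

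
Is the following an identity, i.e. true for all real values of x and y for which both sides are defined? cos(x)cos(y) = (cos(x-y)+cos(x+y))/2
Claim: cos(x)cos(y) = (cos(x-y)+cos(x+y))/2.
Reasoning: cos(x-y) = cos(x)cos(y) + sin(x)sin(y) and cos(x+y) = cos(x)cos(y) - sin(x)sin(y). Adding, cos(x-y) + cos(x+y) = 2cos(x)cos(y); divide by 2.
So the two sides agree for all real values of x and y for which both sides are defined.

Conclusion: Yes, this is an identity.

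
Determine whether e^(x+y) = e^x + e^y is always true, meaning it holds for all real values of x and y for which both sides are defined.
No, this is NOT an identity.

Claim: e^(x+y) = e^x + e^y.
Test a specific point where both sides are defined: x = 3, y = 5.
LHS = e^(x+y) ≈ 2980.9580
RHS = e^x + e^y ≈ 168.4987
Since 2980.9580 ≠ 168.4987, the equation fails at this point, so it cannot hold for all real values of x and y for which both sides are defined.
The correct rule is e^(x+y) = e^x · e^y (a product, not a sum).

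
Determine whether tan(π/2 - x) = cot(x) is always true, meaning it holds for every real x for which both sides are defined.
Yes, this is an identity.

Claim: tan(π/2 - x) = cot(x).
Reasoning: tan(π/2 - x) = sin(π/2 - x)/cos(π/2 - x) = cos(x)/sin(x) = cot(x), using the cofunction identities sin(π/2 - x) = cos(x) and cos(π/2 - x) = sin(x).
So the two sides agree for every real x for which both sides are defined.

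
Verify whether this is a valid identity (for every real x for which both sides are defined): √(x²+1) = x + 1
Claim: √(x²+1) = x + 1.
Test a specific point where both sides are defined: x = -3.
LHS = √(x²+1) ≈ 3.1623
RHS = x + 1 ≈ -2.0000
Since 3.1623 ≠ -2.0000, the equation fails at this point, so it cannot hold for every real x for which both sides are defined.
(x+1)² = x² + 2x + 1 ≠ x² + 1 unless x = 0.

Conclusion: No, this is NOT an identity.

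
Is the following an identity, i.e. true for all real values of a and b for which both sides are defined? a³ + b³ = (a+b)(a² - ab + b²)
Yes, this is an identity.

Claim: a³ + b³ = (a+b)(a² - ab + b²).
Reasoning: Expand the right side: (a+b)(a² - ab + b²) = a³ - a²b + ab² + a²b - ab² + b³ = a³ + b³ (the middle terms cancel in pairs).
So the two sides agree for all real values of a and b for which both sides are defined.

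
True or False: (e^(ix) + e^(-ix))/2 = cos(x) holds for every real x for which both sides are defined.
True.

Claim: (e^(ix) + e^(-ix))/2 = cos(x).
Reasoning: By Euler's formula e^(ix) = cos(x) + i·sin(x) and e^(-ix) = cos(x) - i·sin(x). Adding cancels the sine terms: e^(ix) + e^(-ix) = 2cos(x); divide by 2.
So the two sides agree for every real x for which both sides are defined.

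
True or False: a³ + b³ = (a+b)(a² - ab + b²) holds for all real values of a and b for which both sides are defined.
True.

Claim: a³ + b³ = (a+b)(a² - ab + b²).
Reasoning: Expand the right side: (a+b)(a² - ab + b²) = a³ - a²b + ab² + a²b - ab² + b³ = a³ + b³ (the middle terms cancel in pairs).
So the two sides agree for all real values of a and b for which both sides are defined.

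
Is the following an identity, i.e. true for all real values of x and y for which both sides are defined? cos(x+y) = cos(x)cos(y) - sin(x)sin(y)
Yes, this is an identity.

Claim: cos(x+y) = cos(x)cos(y) - sin(x)sin(y).
Reasoning: By Euler's formula e^(i(x+y)) = e^(ix)·e^(iy) = (cos x + i·sin x)(cos y + i·sin y). The real part of the left side is cos(x+y); the real part of the product is cos(x)cos(y) - sin(x)sin(y) (since i·i = -1).
So the two sides agree for all real values of x and y for which both sides are defined.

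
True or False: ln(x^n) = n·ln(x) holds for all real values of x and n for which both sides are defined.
True.

Claim: ln(x^n) = n·ln(x).
Reasoning: The right side requires x > 0. For x > 0, x^n = (e^(ln x))^n = e^(n·ln x), so taking ln of both sides gives ln(x^n) = n·ln(x).
So the two sides agree for all real values of x and n for which both sides are defined.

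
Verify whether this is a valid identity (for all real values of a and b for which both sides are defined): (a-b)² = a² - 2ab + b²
Claim: (a-b)² = a² - 2ab + b².
Reasoning: Expand: (a-b)² = (a-b)(a-b) = a·a - a·b - b·a + b·b = a² - 2ab + b².
So the two sides agree for all real values of a and b for which both sides are defined.

Conclusion: Yes, this is an identity.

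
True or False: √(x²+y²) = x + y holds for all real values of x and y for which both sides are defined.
Claim: √(x²+y²) = x + y.
Test a specific point where both sides are defined: x = -3, y = 1/2.
LHS = √(x²+y²) ≈ 3.0414
RHS = x + y ≈ -2.5000
Since 3.0414 ≠ -2.5000, the equation fails at this point, so it cannot hold for all real values of x and y for which both sides are defined.
(x+y)² = x² + 2xy + y², not x² + y², so the square root does not split this way.

Conclusion: False.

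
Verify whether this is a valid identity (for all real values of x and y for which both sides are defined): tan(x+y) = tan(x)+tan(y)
No, this is NOT an identity.

Claim: tan(x+y) = tan(x)+tan(y).
Test a specific point where both sides are defined: x = π/4, y = π/6.
LHS = tan(x+y) ≈ 3.7321
RHS = tan(x)+tan(y) ≈ 1.5774
Since 3.7321 ≠ 1.5774, the equation fails at this point, so it cannot hold for all real values of x and y for which both sides are defined.
The correct formula is tan(x+y) = (tan(x) + tan(y))/(1 - tan(x)tan(y)).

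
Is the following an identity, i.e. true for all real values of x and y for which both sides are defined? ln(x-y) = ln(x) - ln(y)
Claim: ln(x-y) = ln(x) - ln(y).
Test a specific point where both sides are defined: x = 5, y = 1.
LHS = ln(x-y) ≈ 1.3863
RHS = ln(x) - ln(y) ≈ 1.6094
Since 1.3863 ≠ 1.6094, the equation fails at this point, so it cannot hold for all real values of x and y for which both sides are defined.
ln(x) - ln(y) = ln(x/y), not ln(x-y).

Conclusion: No, this is NOT an identity.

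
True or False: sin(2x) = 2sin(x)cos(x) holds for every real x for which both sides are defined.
Claim: sin(2x) = 2sin(x)cos(x).
Reasoning: Put y = x in the addition formula sin(x+y) = sin(x)cos(y) + cos(x)sin(y): sin(2x) = sin(x)cos(x) + cos(x)sin(x) = 2sin(x)cos(x).
So the two sides agree for every real x for which both sides are defined.

Conclusion: True.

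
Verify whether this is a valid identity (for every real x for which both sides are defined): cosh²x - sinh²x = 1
Yes, this is an identity.

Claim: cosh²x - sinh²x = 1.
Reasoning: With cosh(x) = (e^x + e^-x)/2 and sinh(x) = (e^x - e^-x)/2: cosh²x = (e^(2x) + 2 + e^(-2x))/4 and sinh²x = (e^(2x) - 2 + e^(-2x))/4. Subtracting leaves 4/4 = 1.
So the two sides agree for every real x for which both sides are defined.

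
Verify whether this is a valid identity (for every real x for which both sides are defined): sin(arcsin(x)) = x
Claim: sin(arcsin(x)) = x.
Reasoning: For -1 ≤ x ≤ 1 (where arcsin is defined), arcsin(x) is by definition an angle whose sine equals x. Taking the sine of that angle returns x. (Note the other order, arcsin(sin x) = x, is NOT an identity.)
So the two sides agree for every real x for which both sides are defined.

Conclusion: Yes, this is an identity.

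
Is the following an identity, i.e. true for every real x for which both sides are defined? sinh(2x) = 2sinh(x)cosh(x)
Claim: sinh(2x) = 2sinh(x)cosh(x).
Reasoning: 2sinh(x)cosh(x) = 2 · (e^x - e^-x)/2 · (e^x + e^-x)/2 = (e^(2x) - e^(-2x))/2 = sinh(2x).
So the two sides agree for every real x for which both sides are defined.

Conclusion: Yes, this is an identity.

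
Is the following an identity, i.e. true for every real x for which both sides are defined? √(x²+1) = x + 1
No, this is NOT an identity.

Claim: √(x²+1) = x + 1.
Test a specific point where both sides are defined: x = 3/2.
LHS = √(x²+1) ≈ 1.8028
RHS = x + 1 ≈ 2.5000
Since 1.8028 ≠ 2.5000, the equation fails at this point, so it cannot hold for every real x for which both sides are defined.
(x+1)² = x² + 2x + 1 ≠ x² + 1 unless x = 0.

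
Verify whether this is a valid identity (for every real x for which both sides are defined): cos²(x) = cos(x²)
Claim: cos²(x) = cos(x²).
Test a specific point where both sides are defined: x = π/3.
LHS = cos²(x) ≈ 0.2500
RHS = cos(x²) ≈ 0.4566
Since 0.2500 ≠ 0.4566, the equation fails at this point, so it cannot hold for every real x for which both sides are defined.
cos²(x) means (cos x)², squaring the output; cos(x²) squares the input. These are different functions.

Conclusion: No, this is NOT an identity.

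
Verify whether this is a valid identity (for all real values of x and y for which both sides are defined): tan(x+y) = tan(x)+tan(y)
No, this is NOT an identity.

Claim: tan(x+y) = tan(x)+tan(y).
Test a specific point where both sides are defined: x = π/4, y = 2π/3.
LHS = tan(x+y) ≈ -0.2679
RHS = tan(x)+tan(y) ≈ -0.7321
Since -0.2679 ≠ -0.7321, the equation fails at this point, so it cannot hold for all real values of x and y for which both sides are defined.
The correct formula is tan(x+y) = (tan(x) + tan(y))/(1 - tan(x)tan(y)).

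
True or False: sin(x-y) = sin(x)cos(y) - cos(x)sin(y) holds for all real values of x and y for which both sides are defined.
Claim: sin(x-y) = sin(x)cos(y) - cos(x)sin(y).
Reasoning: Replace y by -y in sin(x+y) = sin(x)cos(y) + cos(x)sin(y) and use cos(-y) = cos(y), sin(-y) = -sin(y): sin(x-y) = sin(x)cos(y) - cos(x)sin(y).
So the two sides agree for all real values of x and y for which both sides are defined.

Conclusion: True.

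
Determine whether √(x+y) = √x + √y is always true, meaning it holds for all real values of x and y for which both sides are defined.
No, this is NOT an identity.

Claim: √(x+y) = √x + √y.
Test a specific point where both sides are defined: x = 2, y = 4.
LHS = √(x+y) ≈ 2.4495
RHS = √x + √y ≈ 3.4142
Since 2.4495 ≠ 3.4142, the equation fails at this point, so it cannot hold for all real values of x and y for which both sides are defined.
Squaring the right side gives x + 2√(xy) + y, not x + y.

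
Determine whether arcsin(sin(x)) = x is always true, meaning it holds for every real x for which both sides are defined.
No, this is NOT an identity.

Claim: arcsin(sin(x)) = x.
Test a specific point where both sides are defined: x = 2π/3.
LHS = arcsin(sin(x)) ≈ 1.0472
RHS = x ≈ 2.0944
Since 1.0472 ≠ 2.0944, the equation fails at this point, so it cannot hold for every real x for which both sides are defined.
arcsin only returns values in [-π/2, π/2], so arcsin(sin(x)) = x holds only for x in that interval, not for all real x.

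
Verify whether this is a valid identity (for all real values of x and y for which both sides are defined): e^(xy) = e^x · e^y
No, this is NOT an identity.

Claim: e^(xy) = e^x · e^y.
Test a specific point where both sides are defined: x = -2, y = 3.
LHS = e^(xy) ≈ 0.0025
RHS = e^x · e^y ≈ 2.7183
Since 0.0025 ≠ 2.7183, the equation fails at this point, so it cannot hold for all real values of x and y for which both sides are defined.
e^x · e^y = e^(x+y), not e^(xy).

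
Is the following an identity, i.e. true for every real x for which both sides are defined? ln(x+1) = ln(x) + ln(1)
No, this is NOT an identity.

Claim: ln(x+1) = ln(x) + ln(1).
Test a specific point where both sides are defined: x = 5.
LHS = ln(x+1) ≈ 1.7918
RHS = ln(x) + ln(1) ≈ 1.6094
Since 1.7918 ≠ 1.6094, the equation fails at this point, so it cannot hold for every real x for which both sides are defined.
ln(1) = 0, so the right side is just ln(x), which differs from ln(x+1).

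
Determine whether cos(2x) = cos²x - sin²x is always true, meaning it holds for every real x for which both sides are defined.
Claim: cos(2x) = cos²x - sin²x.
Reasoning: Put y = x in the addition formula cos(x+y) = cos(x)cos(y) - sin(x)sin(y): cos(2x) = cos²x - sin²x.
So the two sides agree for every real x for which both sides are defined.

Conclusion: Yes, this is an identity.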